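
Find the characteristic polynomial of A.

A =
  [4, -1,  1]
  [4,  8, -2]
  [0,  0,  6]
x^3 - 18*x^2 + 108*x - 216

Expanding det(x·I − A) (e.g. by cofactor expansion or by noting that A is similar to its Jordan form J, which has the same characteristic polynomial as A) gives
  χ_A(x) = x^3 - 18*x^2 + 108*x - 216
which factors as (x - 6)^3. The eigenvalues (with algebraic multiplicities) are λ = 6 with multiplicity 3.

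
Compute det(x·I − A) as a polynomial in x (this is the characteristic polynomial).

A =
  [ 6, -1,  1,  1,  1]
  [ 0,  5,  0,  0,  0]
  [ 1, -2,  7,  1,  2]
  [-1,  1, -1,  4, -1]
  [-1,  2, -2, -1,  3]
x^5 - 25*x^4 + 250*x^3 - 1250*x^2 + 3125*x - 3125

Expanding det(x·I − A) (e.g. by cofactor expansion or by noting that A is similar to its Jordan form J, which has the same characteristic polynomial as A) gives
  χ_A(x) = x^5 - 25*x^4 + 250*x^3 - 1250*x^2 + 3125*x - 3125
which factors as (x - 5)^5. The eigenvalues (with algebraic multiplicities) are λ = 5 with multiplicity 5.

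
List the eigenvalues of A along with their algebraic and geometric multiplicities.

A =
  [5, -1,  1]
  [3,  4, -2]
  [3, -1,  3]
λ = 2: alg = 1, geom = 1; λ = 5: alg = 2, geom = 1

Step 1 — factor the characteristic polynomial to read off the algebraic multiplicities:
  χ_A(x) = (x - 5)^2*(x - 2)

Step 2 — compute geometric multiplicities via the rank-nullity identity g(λ) = n − rank(A − λI):
  rank(A − (2)·I) = 2, so dim ker(A − (2)·I) = n − 2 = 1
  rank(A − (5)·I) = 2, so dim ker(A − (5)·I) = n − 2 = 1

Summary:
  λ = 2: algebraic multiplicity = 1, geometric multiplicity = 1
  λ = 5: algebraic multiplicity = 2, geometric multiplicity = 1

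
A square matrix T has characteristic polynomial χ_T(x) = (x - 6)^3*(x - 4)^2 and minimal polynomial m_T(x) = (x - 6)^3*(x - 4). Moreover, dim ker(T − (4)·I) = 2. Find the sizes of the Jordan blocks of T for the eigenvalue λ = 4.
Block sizes for λ = 4: [1, 1]

Step 1 — from the characteristic polynomial, algebraic multiplicity of λ = 4 is 2. From dim ker(T − (4)·I) = 2, there are exactly 2 Jordan blocks for λ = 4.
Step 2 — from the minimal polynomial, the factor (x − 4) tells us the largest block for λ = 4 has size 1.
Step 3 — with total size 2, 2 blocks, and largest block 1, the block sizes (in nonincreasing order) are [1, 1].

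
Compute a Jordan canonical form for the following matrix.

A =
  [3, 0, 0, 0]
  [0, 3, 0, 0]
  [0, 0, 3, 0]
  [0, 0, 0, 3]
J_1(3) ⊕ J_1(3) ⊕ J_1(3) ⊕ J_1(3)

The characteristic polynomial is
  det(x·I − A) = x^4 - 12*x^3 + 54*x^2 - 108*x + 81 = (x - 3)^4

Eigenvalues and multiplicities (the geometric multiplicity of λ is n − rank(A − λI), which equals the number of Jordan blocks for λ):
  λ = 3: algebraic multiplicity = 4, geometric multiplicity = 4

Determining the block sizes for each eigenvalue:
  λ = 3: gm = am = 4, so every block has size 1 → block sizes [1, 1, 1, 1]

Assembling the blocks gives a Jordan form
J =
  [3, 0, 0, 0]
  [0, 3, 0, 0]
  [0, 0, 3, 0]
  [0, 0, 0, 3]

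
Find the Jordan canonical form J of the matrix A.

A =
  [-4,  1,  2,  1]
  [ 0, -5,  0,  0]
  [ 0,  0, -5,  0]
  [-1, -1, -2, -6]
J_2(-5) ⊕ J_1(-5) ⊕ J_1(-5)

The characteristic polynomial is
  det(x·I − A) = x^4 + 20*x^3 + 150*x^2 + 500*x + 625 = (x + 5)^4

Eigenvalues and multiplicities (the geometric multiplicity of λ is n − rank(A − λI), which equals the number of Jordan blocks for λ):
  λ = -5: algebraic multiplicity = 4, geometric multiplicity = 3

Determining the block sizes for each eigenvalue:
  λ = -5: 3 blocks summing to 4 forces exactly one block of size 2 and the rest size 1 → block sizes [2, 1, 1]

Assembling the blocks gives a Jordan form
J =
  [-5,  1,  0,  0]
  [ 0, -5,  0,  0]
  [ 0,  0, -5,  0]
  [ 0,  0,  0, -5]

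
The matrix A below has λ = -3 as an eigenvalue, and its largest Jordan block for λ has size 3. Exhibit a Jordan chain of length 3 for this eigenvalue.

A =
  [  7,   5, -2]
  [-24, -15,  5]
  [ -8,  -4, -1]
A Jordan chain for λ = -3 of length 3:
v_1 = (-4, 8, 0)ᵀ
v_2 = (10, -24, -8)ᵀ
v_3 = (1, 0, 0)ᵀ

Let N = A − (-3)·I. We want v_3 with N^3 v_3 = 0 but N^2 v_3 ≠ 0; then v_{j-1} := N · v_j for j = 3, …, 2.

Pick v_3 = (1, 0, 0)ᵀ.
Then v_2 = N · v_3 = (10, -24, -8)ᵀ.
Then v_1 = N · v_2 = (-4, 8, 0)ᵀ.

Sanity check: (A − (-3)·I) v_1 = (0, 0, 0)ᵀ = 0. ✓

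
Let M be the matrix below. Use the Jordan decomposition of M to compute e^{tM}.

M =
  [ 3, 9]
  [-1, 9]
e^{tM} =
  [-3*t*exp(6*t) + exp(6*t), 9*t*exp(6*t)]
  [-t*exp(6*t), 3*t*exp(6*t) + exp(6*t)]

Strategy: write M = P · J · P⁻¹ where J is a Jordan canonical form, so e^{tM} = P · e^{tJ} · P⁻¹, and e^{tJ} can be computed block-by-block.

M has Jordan form
J =
  [6, 1]
  [0, 6]
(up to reordering of blocks).

Per-block formulas:
  For a 2×2 Jordan block J_2(6): exp(t · J_2(6)) = e^(6t)·(I + t·N), where N is the 2×2 nilpotent shift.

After assembling e^{tJ} and conjugating by P, we get:

e^{tM} =
  [-3*t*exp(6*t) + exp(6*t), 9*t*exp(6*t)]
  [-t*exp(6*t), 3*t*exp(6*t) + exp(6*t)]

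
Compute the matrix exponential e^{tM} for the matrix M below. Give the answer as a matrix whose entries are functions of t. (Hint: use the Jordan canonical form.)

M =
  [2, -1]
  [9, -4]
e^{tM} =
  [3*t*exp(-t) + exp(-t), -t*exp(-t)]
  [9*t*exp(-t), -3*t*exp(-t) + exp(-t)]

Strategy: write M = P · J · P⁻¹ where J is a Jordan canonical form, so e^{tM} = P · e^{tJ} · P⁻¹, and e^{tJ} can be computed block-by-block.

M has Jordan form
J =
  [-1,  1]
  [ 0, -1]
(up to reordering of blocks).

Per-block formulas:
  For a 2×2 Jordan block J_2(-1): exp(t · J_2(-1)) = e^(-1t)·(I + t·N), where N is the 2×2 nilpotent shift.

After assembling e^{tJ} and conjugating by P, we get:

e^{tM} =
  [3*t*exp(-t) + exp(-t), -t*exp(-t)]
  [9*t*exp(-t), -3*t*exp(-t) + exp(-t)]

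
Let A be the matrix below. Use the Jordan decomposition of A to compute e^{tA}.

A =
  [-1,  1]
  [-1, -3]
e^{tA} =
  [t*exp(-2*t) + exp(-2*t), t*exp(-2*t)]
  [-t*exp(-2*t), -t*exp(-2*t) + exp(-2*t)]

Strategy: write A = P · J · P⁻¹ where J is a Jordan canonical form, so e^{tA} = P · e^{tJ} · P⁻¹, and e^{tJ} can be computed block-by-block.

A has Jordan form
J =
  [-2,  1]
  [ 0, -2]
(up to reordering of blocks).

Per-block formulas:
  For a 2×2 Jordan block J_2(-2): exp(t · J_2(-2)) = e^(-2t)·(I + t·N), where N is the 2×2 nilpotent shift.

After assembling e^{tJ} and conjugating by P, we get:

e^{tA} =
  [t*exp(-2*t) + exp(-2*t), t*exp(-2*t)]
  [-t*exp(-2*t), -t*exp(-2*t) + exp(-2*t)]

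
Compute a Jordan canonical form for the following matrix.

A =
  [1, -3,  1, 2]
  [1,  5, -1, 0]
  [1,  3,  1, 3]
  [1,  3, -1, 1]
J_3(2) ⊕ J_1(2)

The characteristic polynomial is
  det(x·I − A) = x^4 - 8*x^3 + 24*x^2 - 32*x + 16 = (x - 2)^4

Eigenvalues and multiplicities (the geometric multiplicity of λ is n − rank(A − λI), which equals the number of Jordan blocks for λ):
  λ = 2: algebraic multiplicity = 4, geometric multiplicity = 2

Determining the block sizes for each eigenvalue:
  λ = 2: with am = 4 and gm = 2, the partition is not yet determined (e.g. several partitions of 4 into 2 parts exist). Let N = A − (2)·I. Computing rank(N^1) = 2, rank(N^2) = 1, rank(N^3) = 0; the number of blocks of size ≥ j is rank(N^{j−1}) − rank(N^j), giving [2, 1, 1]. So we have 1 block(s) of size 3, 1 block(s) of size 1 → block sizes [3, 1]

Assembling the blocks gives a Jordan form
J =
  [2, 1, 0, 0]
  [0, 2, 1, 0]
  [0, 0, 2, 0]
  [0, 0, 0, 2]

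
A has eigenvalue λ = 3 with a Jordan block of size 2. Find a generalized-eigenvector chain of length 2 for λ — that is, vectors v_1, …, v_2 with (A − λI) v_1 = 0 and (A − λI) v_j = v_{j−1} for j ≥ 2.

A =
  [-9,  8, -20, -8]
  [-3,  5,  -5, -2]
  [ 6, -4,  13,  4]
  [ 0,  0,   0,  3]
A Jordan chain for λ = 3 of length 2:
v_1 = (-12, -3, 6, 0)ᵀ
v_2 = (1, 0, 0, 0)ᵀ

Let N = A − (3)·I. We want v_2 with N^2 v_2 = 0 but N^1 v_2 ≠ 0; then v_{j-1} := N · v_j for j = 2, …, 2.

Pick v_2 = (1, 0, 0, 0)ᵀ.
Then v_1 = N · v_2 = (-12, -3, 6, 0)ᵀ.

Sanity check: (A − (3)·I) v_1 = (0, 0, 0, 0)ᵀ = 0. ✓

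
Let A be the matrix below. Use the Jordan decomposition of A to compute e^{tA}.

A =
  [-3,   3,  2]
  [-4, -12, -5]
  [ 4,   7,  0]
e^{tA} =
  [2*t*exp(-5*t) + exp(-5*t), -t^2*exp(-5*t)/2 + 3*t*exp(-5*t), -t^2*exp(-5*t)/2 + 2*t*exp(-5*t)]
  [-4*t*exp(-5*t), t^2*exp(-5*t) - 7*t*exp(-5*t) + exp(-5*t), t^2*exp(-5*t) - 5*t*exp(-5*t)]
  [4*t*exp(-5*t), -t^2*exp(-5*t) + 7*t*exp(-5*t), -t^2*exp(-5*t) + 5*t*exp(-5*t) + exp(-5*t)]

Strategy: write A = P · J · P⁻¹ where J is a Jordan canonical form, so e^{tA} = P · e^{tJ} · P⁻¹, and e^{tJ} can be computed block-by-block.

A has Jordan form
J =
  [-5,  1,  0]
  [ 0, -5,  1]
  [ 0,  0, -5]
(up to reordering of blocks).

Per-block formulas:
  For a 3×3 Jordan block J_3(-5): exp(t · J_3(-5)) = e^(-5t)·(I + t·N + (t^2/2)·N^2), where N is the 3×3 nilpotent shift.

After assembling e^{tJ} and conjugating by P, we get:

e^{tA} =
  [2*t*exp(-5*t) + exp(-5*t), -t^2*exp(-5*t)/2 + 3*t*exp(-5*t), -t^2*exp(-5*t)/2 + 2*t*exp(-5*t)]
  [-4*t*exp(-5*t), t^2*exp(-5*t) - 7*t*exp(-5*t) + exp(-5*t), t^2*exp(-5*t) - 5*t*exp(-5*t)]
  [4*t*exp(-5*t), -t^2*exp(-5*t) + 7*t*exp(-5*t), -t^2*exp(-5*t) + 5*t*exp(-5*t) + exp(-5*t)]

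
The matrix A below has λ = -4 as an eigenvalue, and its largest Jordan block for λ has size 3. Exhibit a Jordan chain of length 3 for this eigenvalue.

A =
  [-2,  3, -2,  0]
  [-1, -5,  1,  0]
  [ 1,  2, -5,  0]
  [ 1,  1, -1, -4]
A Jordan chain for λ = -4 of length 3:
v_1 = (-1, 0, -1, 0)ᵀ
v_2 = (2, -1, 1, 1)ᵀ
v_3 = (1, 0, 0, 0)ᵀ

Let N = A − (-4)·I. We want v_3 with N^3 v_3 = 0 but N^2 v_3 ≠ 0; then v_{j-1} := N · v_j for j = 3, …, 2.

Pick v_3 = (1, 0, 0, 0)ᵀ.
Then v_2 = N · v_3 = (2, -1, 1, 1)ᵀ.
Then v_1 = N · v_2 = (-1, 0, -1, 0)ᵀ.

Sanity check: (A − (-4)·I) v_1 = (0, 0, 0, 0)ᵀ = 0. ✓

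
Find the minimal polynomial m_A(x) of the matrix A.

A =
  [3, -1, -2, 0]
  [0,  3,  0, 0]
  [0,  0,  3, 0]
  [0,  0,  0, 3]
x^2 - 6*x + 9

The characteristic polynomial is χ_A(x) = (x - 3)^4, so the eigenvalues are known. The minimal polynomial is
  m_A(x) = Π_λ (x − λ)^{k_λ}
where k_λ is the size of the *largest* Jordan block for λ (equivalently, the smallest k with (A − λI)^k v = 0 for every generalised eigenvector v of λ).

  λ = 3: largest Jordan block has size 2, contributing (x − 3)^2

So m_A(x) = (x - 3)^2 = x^2 - 6*x + 9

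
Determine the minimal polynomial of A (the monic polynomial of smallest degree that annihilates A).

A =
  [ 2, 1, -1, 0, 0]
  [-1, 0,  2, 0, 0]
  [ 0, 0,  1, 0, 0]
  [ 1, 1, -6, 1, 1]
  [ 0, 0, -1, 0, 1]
x^3 - 3*x^2 + 3*x - 1

The characteristic polynomial is χ_A(x) = (x - 1)^5, so the eigenvalues are known. The minimal polynomial is
  m_A(x) = Π_λ (x − λ)^{k_λ}
where k_λ is the size of the *largest* Jordan block for λ (equivalently, the smallest k with (A − λI)^k v = 0 for every generalised eigenvector v of λ).

  λ = 1: largest Jordan block has size 3, contributing (x − 1)^3

So m_A(x) = (x - 1)^3 = x^3 - 3*x^2 + 3*x - 1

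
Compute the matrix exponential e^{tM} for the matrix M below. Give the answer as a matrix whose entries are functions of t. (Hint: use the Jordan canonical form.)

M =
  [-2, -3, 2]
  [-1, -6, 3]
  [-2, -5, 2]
e^{tM} =
  [-t^2*exp(-2*t)/2 + exp(-2*t), t^2*exp(-2*t) - 3*t*exp(-2*t), -t^2*exp(-2*t)/2 + 2*t*exp(-2*t)]
  [-t^2*exp(-2*t) - t*exp(-2*t), 2*t^2*exp(-2*t) - 4*t*exp(-2*t) + exp(-2*t), -t^2*exp(-2*t) + 3*t*exp(-2*t)]
  [-3*t^2*exp(-2*t)/2 - 2*t*exp(-2*t), 3*t^2*exp(-2*t) - 5*t*exp(-2*t), -3*t^2*exp(-2*t)/2 + 4*t*exp(-2*t) + exp(-2*t)]

Strategy: write M = P · J · P⁻¹ where J is a Jordan canonical form, so e^{tM} = P · e^{tJ} · P⁻¹, and e^{tJ} can be computed block-by-block.

M has Jordan form
J =
  [-2,  1,  0]
  [ 0, -2,  1]
  [ 0,  0, -2]
(up to reordering of blocks).

Per-block formulas:
  For a 3×3 Jordan block J_3(-2): exp(t · J_3(-2)) = e^(-2t)·(I + t·N + (t^2/2)·N^2), where N is the 3×3 nilpotent shift.

After assembling e^{tJ} and conjugating by P, we get:

e^{tM} =
  [-t^2*exp(-2*t)/2 + exp(-2*t), t^2*exp(-2*t) - 3*t*exp(-2*t), -t^2*exp(-2*t)/2 + 2*t*exp(-2*t)]
  [-t^2*exp(-2*t) - t*exp(-2*t), 2*t^2*exp(-2*t) - 4*t*exp(-2*t) + exp(-2*t), -t^2*exp(-2*t) + 3*t*exp(-2*t)]
  [-3*t^2*exp(-2*t)/2 - 2*t*exp(-2*t), 3*t^2*exp(-2*t) - 5*t*exp(-2*t), -3*t^2*exp(-2*t)/2 + 4*t*exp(-2*t) + exp(-2*t)]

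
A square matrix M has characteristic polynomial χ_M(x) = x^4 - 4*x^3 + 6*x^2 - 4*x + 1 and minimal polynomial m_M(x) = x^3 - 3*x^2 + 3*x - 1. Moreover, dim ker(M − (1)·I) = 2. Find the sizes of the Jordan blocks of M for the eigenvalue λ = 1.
Block sizes for λ = 1: [3, 1]

Step 1 — from the characteristic polynomial, algebraic multiplicity of λ = 1 is 4. From dim ker(M − (1)·I) = 2, there are exactly 2 Jordan blocks for λ = 1.
Step 2 — from the minimal polynomial, the factor (x − 1)^3 tells us the largest block for λ = 1 has size 3.
Step 3 — with total size 4, 2 blocks, and largest block 3, the block sizes (in nonincreasing order) are [3, 1].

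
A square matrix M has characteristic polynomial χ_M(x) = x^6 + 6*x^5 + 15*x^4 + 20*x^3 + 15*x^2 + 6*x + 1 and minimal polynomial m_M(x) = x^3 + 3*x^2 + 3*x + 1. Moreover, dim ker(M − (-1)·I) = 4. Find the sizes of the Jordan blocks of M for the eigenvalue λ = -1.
Block sizes for λ = -1: [3, 1, 1, 1]

Step 1 — from the characteristic polynomial, algebraic multiplicity of λ = -1 is 6. From dim ker(M − (-1)·I) = 4, there are exactly 4 Jordan blocks for λ = -1.
Step 2 — from the minimal polynomial, the factor (x + 1)^3 tells us the largest block for λ = -1 has size 3.
Step 3 — with total size 6, 4 blocks, and largest block 3, the block sizes (in nonincreasing order) are [3, 1, 1, 1].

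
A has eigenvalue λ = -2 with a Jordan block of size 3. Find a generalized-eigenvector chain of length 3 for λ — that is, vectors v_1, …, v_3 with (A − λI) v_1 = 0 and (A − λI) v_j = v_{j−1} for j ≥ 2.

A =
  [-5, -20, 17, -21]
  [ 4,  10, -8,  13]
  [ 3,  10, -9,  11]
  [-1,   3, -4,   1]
A Jordan chain for λ = -2 of length 3:
v_1 = (1, -1, -1, 0)ᵀ
v_2 = (-3, 4, 3, -1)ᵀ
v_3 = (1, 0, 0, 0)ᵀ

Let N = A − (-2)·I. We want v_3 with N^3 v_3 = 0 but N^2 v_3 ≠ 0; then v_{j-1} := N · v_j for j = 3, …, 2.

Pick v_3 = (1, 0, 0, 0)ᵀ.
Then v_2 = N · v_3 = (-3, 4, 3, -1)ᵀ.
Then v_1 = N · v_2 = (1, -1, -1, 0)ᵀ.

Sanity check: (A − (-2)·I) v_1 = (0, 0, 0, 0)ᵀ = 0. ✓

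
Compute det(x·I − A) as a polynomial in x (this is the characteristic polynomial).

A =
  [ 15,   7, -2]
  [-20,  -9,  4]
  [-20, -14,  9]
x^3 - 15*x^2 + 75*x - 125

Expanding det(x·I − A) (e.g. by cofactor expansion or by noting that A is similar to its Jordan form J, which has the same characteristic polynomial as A) gives
  χ_A(x) = x^3 - 15*x^2 + 75*x - 125
which factors as (x - 5)^3. The eigenvalues (with algebraic multiplicities) are λ = 5 with multiplicity 3.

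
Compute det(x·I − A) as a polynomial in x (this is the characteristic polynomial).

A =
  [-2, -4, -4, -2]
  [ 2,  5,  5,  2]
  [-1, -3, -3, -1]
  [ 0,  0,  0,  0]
x^4

Expanding det(x·I − A) (e.g. by cofactor expansion or by noting that A is similar to its Jordan form J, which has the same characteristic polynomial as A) gives
  χ_A(x) = x^4
which factors as x^4. The eigenvalues (with algebraic multiplicities) are λ = 0 with multiplicity 4.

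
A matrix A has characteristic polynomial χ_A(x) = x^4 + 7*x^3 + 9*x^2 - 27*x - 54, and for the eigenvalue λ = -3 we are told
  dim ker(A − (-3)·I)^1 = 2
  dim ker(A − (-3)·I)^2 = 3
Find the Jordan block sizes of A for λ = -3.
Block sizes for λ = -3: [2, 1]

From the dimensions of kernels of powers, the number of Jordan blocks of size at least j is d_j − d_{j−1} where d_j = dim ker(N^j) (with d_0 = 0). Computing the differences gives [2, 1].
The number of blocks of size exactly k is (#blocks of size ≥ k) − (#blocks of size ≥ k + 1), so the partition is: 1 block(s) of size 1, 1 block(s) of size 2.
In nonincreasing order the block sizes are [2, 1].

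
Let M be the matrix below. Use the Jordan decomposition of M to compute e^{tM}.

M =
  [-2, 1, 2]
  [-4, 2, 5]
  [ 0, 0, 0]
e^{tM} =
  [1 - 2*t, t, t^2/2 + 2*t]
  [-4*t, 2*t + 1, t^2 + 5*t]
  [0, 0, 1]

Strategy: write M = P · J · P⁻¹ where J is a Jordan canonical form, so e^{tM} = P · e^{tJ} · P⁻¹, and e^{tJ} can be computed block-by-block.

M has Jordan form
J =
  [0, 1, 0]
  [0, 0, 1]
  [0, 0, 0]
(up to reordering of blocks).

Per-block formulas:
  For a 3×3 Jordan block J_3(0): exp(t · J_3(0)) = e^(0t)·(I + t·N + (t^2/2)·N^2), where N is the 3×3 nilpotent shift.

After assembling e^{tJ} and conjugating by P, we get:

e^{tM} =
  [1 - 2*t, t, t^2/2 + 2*t]
  [-4*t, 2*t + 1, t^2 + 5*t]
  [0, 0, 1]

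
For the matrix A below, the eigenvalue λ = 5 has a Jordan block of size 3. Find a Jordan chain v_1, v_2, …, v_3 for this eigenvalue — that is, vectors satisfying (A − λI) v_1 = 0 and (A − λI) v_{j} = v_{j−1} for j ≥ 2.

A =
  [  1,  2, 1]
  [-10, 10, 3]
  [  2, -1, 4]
A Jordan chain for λ = 5 of length 3:
v_1 = (-2, -4, 0)ᵀ
v_2 = (-4, -10, 2)ᵀ
v_3 = (1, 0, 0)ᵀ

Let N = A − (5)·I. We want v_3 with N^3 v_3 = 0 but N^2 v_3 ≠ 0; then v_{j-1} := N · v_j for j = 3, …, 2.

Pick v_3 = (1, 0, 0)ᵀ.
Then v_2 = N · v_3 = (-4, -10, 2)ᵀ.
Then v_1 = N · v_2 = (-2, -4, 0)ᵀ.

Sanity check: (A − (5)·I) v_1 = (0, 0, 0)ᵀ = 0. ✓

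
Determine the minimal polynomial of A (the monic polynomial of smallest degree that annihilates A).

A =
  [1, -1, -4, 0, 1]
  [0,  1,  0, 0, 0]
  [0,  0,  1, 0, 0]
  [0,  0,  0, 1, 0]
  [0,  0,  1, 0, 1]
x^3 - 3*x^2 + 3*x - 1

The characteristic polynomial is χ_A(x) = (x - 1)^5, so the eigenvalues are known. The minimal polynomial is
  m_A(x) = Π_λ (x − λ)^{k_λ}
where k_λ is the size of the *largest* Jordan block for λ (equivalently, the smallest k with (A − λI)^k v = 0 for every generalised eigenvector v of λ).

  λ = 1: largest Jordan block has size 3, contributing (x − 1)^3

So m_A(x) = (x - 1)^3 = x^3 - 3*x^2 + 3*x - 1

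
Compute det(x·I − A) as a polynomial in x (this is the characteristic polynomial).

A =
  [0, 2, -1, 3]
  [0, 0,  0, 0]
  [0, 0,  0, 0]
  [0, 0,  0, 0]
x^4

Expanding det(x·I − A) (e.g. by cofactor expansion or by noting that A is similar to its Jordan form J, which has the same characteristic polynomial as A) gives
  χ_A(x) = x^4
which factors as x^4. The eigenvalues (with algebraic multiplicities) are λ = 0 with multiplicity 4.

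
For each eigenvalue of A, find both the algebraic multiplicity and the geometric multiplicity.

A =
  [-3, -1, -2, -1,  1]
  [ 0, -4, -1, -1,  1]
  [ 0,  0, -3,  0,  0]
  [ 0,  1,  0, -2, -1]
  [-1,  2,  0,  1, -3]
λ = -3: alg = 5, geom = 2

Step 1 — factor the characteristic polynomial to read off the algebraic multiplicities:
  χ_A(x) = (x + 3)^5

Step 2 — compute geometric multiplicities via the rank-nullity identity g(λ) = n − rank(A − λI):
  rank(A − (-3)·I) = 3, so dim ker(A − (-3)·I) = n − 3 = 2

Summary:
  λ = -3: algebraic multiplicity = 5, geometric multiplicity = 2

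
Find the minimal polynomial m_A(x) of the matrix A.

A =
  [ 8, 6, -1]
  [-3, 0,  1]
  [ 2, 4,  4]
x^3 - 12*x^2 + 48*x - 64

The characteristic polynomial is χ_A(x) = (x - 4)^3, so the eigenvalues are known. The minimal polynomial is
  m_A(x) = Π_λ (x − λ)^{k_λ}
where k_λ is the size of the *largest* Jordan block for λ (equivalently, the smallest k with (A − λI)^k v = 0 for every generalised eigenvector v of λ).

  λ = 4: largest Jordan block has size 3, contributing (x − 4)^3

So m_A(x) = (x - 4)^3 = x^3 - 12*x^2 + 48*x - 64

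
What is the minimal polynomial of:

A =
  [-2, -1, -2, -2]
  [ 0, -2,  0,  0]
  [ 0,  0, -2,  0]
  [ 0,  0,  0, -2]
x^2 + 4*x + 4

The characteristic polynomial is χ_A(x) = (x + 2)^4, so the eigenvalues are known. The minimal polynomial is
  m_A(x) = Π_λ (x − λ)^{k_λ}
where k_λ is the size of the *largest* Jordan block for λ (equivalently, the smallest k with (A − λI)^k v = 0 for every generalised eigenvector v of λ).

  λ = -2: largest Jordan block has size 2, contributing (x + 2)^2

So m_A(x) = (x + 2)^2 = x^2 + 4*x + 4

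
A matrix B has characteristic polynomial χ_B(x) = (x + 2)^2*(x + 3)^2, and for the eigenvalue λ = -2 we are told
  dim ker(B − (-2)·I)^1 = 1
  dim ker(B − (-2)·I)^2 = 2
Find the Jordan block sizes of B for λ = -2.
Block sizes for λ = -2: [2]

From the dimensions of kernels of powers, the number of Jordan blocks of size at least j is d_j − d_{j−1} where d_j = dim ker(N^j) (with d_0 = 0). Computing the differences gives [1, 1].
The number of blocks of size exactly k is (#blocks of size ≥ k) − (#blocks of size ≥ k + 1), so the partition is: 1 block(s) of size 2.
In nonincreasing order the block sizes are [2].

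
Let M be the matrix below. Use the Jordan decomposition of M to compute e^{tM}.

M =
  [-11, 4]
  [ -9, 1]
e^{tM} =
  [-6*t*exp(-5*t) + exp(-5*t), 4*t*exp(-5*t)]
  [-9*t*exp(-5*t), 6*t*exp(-5*t) + exp(-5*t)]

Strategy: write M = P · J · P⁻¹ where J is a Jordan canonical form, so e^{tM} = P · e^{tJ} · P⁻¹, and e^{tJ} can be computed block-by-block.

M has Jordan form
J =
  [-5,  1]
  [ 0, -5]
(up to reordering of blocks).

Per-block formulas:
  For a 2×2 Jordan block J_2(-5): exp(t · J_2(-5)) = e^(-5t)·(I + t·N), where N is the 2×2 nilpotent shift.

After assembling e^{tJ} and conjugating by P, we get:

e^{tM} =
  [-6*t*exp(-5*t) + exp(-5*t), 4*t*exp(-5*t)]
  [-9*t*exp(-5*t), 6*t*exp(-5*t) + exp(-5*t)]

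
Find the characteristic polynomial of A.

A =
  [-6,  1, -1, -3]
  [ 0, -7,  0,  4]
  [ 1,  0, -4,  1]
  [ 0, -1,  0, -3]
x^4 + 20*x^3 + 150*x^2 + 500*x + 625

Expanding det(x·I − A) (e.g. by cofactor expansion or by noting that A is similar to its Jordan form J, which has the same characteristic polynomial as A) gives
  χ_A(x) = x^4 + 20*x^3 + 150*x^2 + 500*x + 625
which factors as (x + 5)^4. The eigenvalues (with algebraic multiplicities) are λ = -5 with multiplicity 4.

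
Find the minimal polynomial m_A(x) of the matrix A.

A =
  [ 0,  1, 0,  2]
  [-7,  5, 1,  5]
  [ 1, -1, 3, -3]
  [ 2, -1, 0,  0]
x^3 - 6*x^2 + 12*x - 8

The characteristic polynomial is χ_A(x) = (x - 2)^4, so the eigenvalues are known. The minimal polynomial is
  m_A(x) = Π_λ (x − λ)^{k_λ}
where k_λ is the size of the *largest* Jordan block for λ (equivalently, the smallest k with (A − λI)^k v = 0 for every generalised eigenvector v of λ).

  λ = 2: largest Jordan block has size 3, contributing (x − 2)^3

So m_A(x) = (x - 2)^3 = x^3 - 6*x^2 + 12*x - 8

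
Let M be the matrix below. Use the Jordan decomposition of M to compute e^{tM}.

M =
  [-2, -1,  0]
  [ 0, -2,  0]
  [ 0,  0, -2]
e^{tM} =
  [exp(-2*t), -t*exp(-2*t), 0]
  [0, exp(-2*t), 0]
  [0, 0, exp(-2*t)]

Strategy: write M = P · J · P⁻¹ where J is a Jordan canonical form, so e^{tM} = P · e^{tJ} · P⁻¹, and e^{tJ} can be computed block-by-block.

M has Jordan form
J =
  [-2,  1,  0]
  [ 0, -2,  0]
  [ 0,  0, -2]
(up to reordering of blocks).

Per-block formulas:
  For a 1×1 block at λ = -2: exp(t · [-2]) = [e^(-2t)].
  For a 2×2 Jordan block J_2(-2): exp(t · J_2(-2)) = e^(-2t)·(I + t·N), where N is the 2×2 nilpotent shift.

After assembling e^{tJ} and conjugating by P, we get:

e^{tM} =
  [exp(-2*t), -t*exp(-2*t), 0]
  [0, exp(-2*t), 0]
  [0, 0, exp(-2*t)]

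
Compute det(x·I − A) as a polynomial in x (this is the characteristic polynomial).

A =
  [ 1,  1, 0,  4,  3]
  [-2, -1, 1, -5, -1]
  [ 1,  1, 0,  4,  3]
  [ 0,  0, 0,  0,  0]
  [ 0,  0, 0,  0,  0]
x^5

Expanding det(x·I − A) (e.g. by cofactor expansion or by noting that A is similar to its Jordan form J, which has the same characteristic polynomial as A) gives
  χ_A(x) = x^5
which factors as x^5. The eigenvalues (with algebraic multiplicities) are λ = 0 with multiplicity 5.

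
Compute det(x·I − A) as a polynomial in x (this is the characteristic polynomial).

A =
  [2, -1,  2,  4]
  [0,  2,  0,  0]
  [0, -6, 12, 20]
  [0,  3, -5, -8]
x^4 - 8*x^3 + 24*x^2 - 32*x + 16

Expanding det(x·I − A) (e.g. by cofactor expansion or by noting that A is similar to its Jordan form J, which has the same characteristic polynomial as A) gives
  χ_A(x) = x^4 - 8*x^3 + 24*x^2 - 32*x + 16
which factors as (x - 2)^4. The eigenvalues (with algebraic multiplicities) are λ = 2 with multiplicity 4.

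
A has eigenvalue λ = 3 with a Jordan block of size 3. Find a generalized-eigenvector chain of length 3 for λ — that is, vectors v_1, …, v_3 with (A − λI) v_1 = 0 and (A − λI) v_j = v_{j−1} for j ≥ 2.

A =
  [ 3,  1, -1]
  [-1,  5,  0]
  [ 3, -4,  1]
A Jordan chain for λ = 3 of length 3:
v_1 = (-4, -2, -2)ᵀ
v_2 = (0, -1, 3)ᵀ
v_3 = (1, 0, 0)ᵀ

Let N = A − (3)·I. We want v_3 with N^3 v_3 = 0 but N^2 v_3 ≠ 0; then v_{j-1} := N · v_j for j = 3, …, 2.

Pick v_3 = (1, 0, 0)ᵀ.
Then v_2 = N · v_3 = (0, -1, 3)ᵀ.
Then v_1 = N · v_2 = (-4, -2, -2)ᵀ.

Sanity check: (A − (3)·I) v_1 = (0, 0, 0)ᵀ = 0. ✓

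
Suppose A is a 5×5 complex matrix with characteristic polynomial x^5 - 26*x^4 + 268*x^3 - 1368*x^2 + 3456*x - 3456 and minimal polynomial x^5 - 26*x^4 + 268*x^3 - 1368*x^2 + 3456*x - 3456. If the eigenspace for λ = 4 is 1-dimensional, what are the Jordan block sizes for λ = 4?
Block sizes for λ = 4: [2]

Step 1 — from the characteristic polynomial, algebraic multiplicity of λ = 4 is 2. From dim ker(A − (4)·I) = 1, there are exactly 1 Jordan blocks for λ = 4.
Step 2 — from the minimal polynomial, the factor (x − 4)^2 tells us the largest block for λ = 4 has size 2.
Step 3 — with total size 2, 1 blocks, and largest block 2, the block sizes (in nonincreasing order) are [2].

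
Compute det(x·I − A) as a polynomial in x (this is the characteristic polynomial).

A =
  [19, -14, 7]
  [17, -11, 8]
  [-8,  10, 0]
x^3 - 8*x^2 + 5*x + 50

Expanding det(x·I − A) (e.g. by cofactor expansion or by noting that A is similar to its Jordan form J, which has the same characteristic polynomial as A) gives
  χ_A(x) = x^3 - 8*x^2 + 5*x + 50
which factors as (x - 5)^2*(x + 2). The eigenvalues (with algebraic multiplicities) are λ = -2 with multiplicity 1, λ = 5 with multiplicity 2.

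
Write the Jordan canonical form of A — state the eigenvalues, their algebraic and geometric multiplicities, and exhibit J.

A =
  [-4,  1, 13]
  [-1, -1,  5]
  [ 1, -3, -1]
J_3(-2)

The characteristic polynomial is
  det(x·I − A) = x^3 + 6*x^2 + 12*x + 8 = (x + 2)^3

Eigenvalues and multiplicities (the geometric multiplicity of λ is n − rank(A − λI), which equals the number of Jordan blocks for λ):
  λ = -2: algebraic multiplicity = 3, geometric multiplicity = 1

Determining the block sizes for each eigenvalue:
  λ = -2: one block (gm = 1), so the single block has size am = 3 → block sizes [3]

Assembling the blocks gives a Jordan form
J =
  [-2,  1,  0]
  [ 0, -2,  1]
  [ 0,  0, -2]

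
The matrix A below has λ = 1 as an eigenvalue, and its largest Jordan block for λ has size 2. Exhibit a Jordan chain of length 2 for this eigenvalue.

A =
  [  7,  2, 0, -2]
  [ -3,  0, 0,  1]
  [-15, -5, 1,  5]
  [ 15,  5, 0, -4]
A Jordan chain for λ = 1 of length 2:
v_1 = (6, -3, -15, 15)ᵀ
v_2 = (1, 0, 0, 0)ᵀ

Let N = A − (1)·I. We want v_2 with N^2 v_2 = 0 but N^1 v_2 ≠ 0; then v_{j-1} := N · v_j for j = 2, …, 2.

Pick v_2 = (1, 0, 0, 0)ᵀ.
Then v_1 = N · v_2 = (6, -3, -15, 15)ᵀ.

Sanity check: (A − (1)·I) v_1 = (0, 0, 0, 0)ᵀ = 0. ✓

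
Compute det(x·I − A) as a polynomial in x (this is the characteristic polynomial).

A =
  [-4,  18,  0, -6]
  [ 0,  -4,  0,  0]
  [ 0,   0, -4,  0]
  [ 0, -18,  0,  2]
x^4 + 10*x^3 + 24*x^2 - 32*x - 128

Expanding det(x·I − A) (e.g. by cofactor expansion or by noting that A is similar to its Jordan form J, which has the same characteristic polynomial as A) gives
  χ_A(x) = x^4 + 10*x^3 + 24*x^2 - 32*x - 128
which factors as (x - 2)*(x + 4)^3. The eigenvalues (with algebraic multiplicities) are λ = -4 with multiplicity 3, λ = 2 with multiplicity 1.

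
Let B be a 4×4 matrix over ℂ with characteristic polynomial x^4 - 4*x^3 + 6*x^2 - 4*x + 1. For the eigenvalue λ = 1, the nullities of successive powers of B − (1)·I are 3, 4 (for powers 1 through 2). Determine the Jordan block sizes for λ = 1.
Block sizes for λ = 1: [2, 1, 1]

From the dimensions of kernels of powers, the number of Jordan blocks of size at least j is d_j − d_{j−1} where d_j = dim ker(N^j) (with d_0 = 0). Computing the differences gives [3, 1].
The number of blocks of size exactly k is (#blocks of size ≥ k) − (#blocks of size ≥ k + 1), so the partition is: 2 block(s) of size 1, 1 block(s) of size 2.
In nonincreasing order the block sizes are [2, 1, 1].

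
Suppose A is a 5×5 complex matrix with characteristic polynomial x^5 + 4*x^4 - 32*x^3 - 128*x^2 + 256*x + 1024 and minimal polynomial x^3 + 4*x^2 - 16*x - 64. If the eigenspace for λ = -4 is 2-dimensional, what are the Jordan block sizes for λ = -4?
Block sizes for λ = -4: [2, 1]

Step 1 — from the characteristic polynomial, algebraic multiplicity of λ = -4 is 3. From dim ker(A − (-4)·I) = 2, there are exactly 2 Jordan blocks for λ = -4.
Step 2 — from the minimal polynomial, the factor (x + 4)^2 tells us the largest block for λ = -4 has size 2.
Step 3 — with total size 3, 2 blocks, and largest block 2, the block sizes (in nonincreasing order) are [2, 1].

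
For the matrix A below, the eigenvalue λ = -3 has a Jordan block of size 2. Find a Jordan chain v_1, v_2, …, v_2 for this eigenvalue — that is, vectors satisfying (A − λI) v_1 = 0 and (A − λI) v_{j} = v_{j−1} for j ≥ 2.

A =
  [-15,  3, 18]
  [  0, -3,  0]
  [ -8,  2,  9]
A Jordan chain for λ = -3 of length 2:
v_1 = (-12, 0, -8)ᵀ
v_2 = (1, 0, 0)ᵀ

Let N = A − (-3)·I. We want v_2 with N^2 v_2 = 0 but N^1 v_2 ≠ 0; then v_{j-1} := N · v_j for j = 2, …, 2.

Pick v_2 = (1, 0, 0)ᵀ.
Then v_1 = N · v_2 = (-12, 0, -8)ᵀ.

Sanity check: (A − (-3)·I) v_1 = (0, 0, 0)ᵀ = 0. ✓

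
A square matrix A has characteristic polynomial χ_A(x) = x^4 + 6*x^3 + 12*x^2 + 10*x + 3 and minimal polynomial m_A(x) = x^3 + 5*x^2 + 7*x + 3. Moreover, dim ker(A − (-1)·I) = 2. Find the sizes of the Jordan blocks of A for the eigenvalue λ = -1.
Block sizes for λ = -1: [2, 1]

Step 1 — from the characteristic polynomial, algebraic multiplicity of λ = -1 is 3. From dim ker(A − (-1)·I) = 2, there are exactly 2 Jordan blocks for λ = -1.
Step 2 — from the minimal polynomial, the factor (x + 1)^2 tells us the largest block for λ = -1 has size 2.
Step 3 — with total size 3, 2 blocks, and largest block 2, the block sizes (in nonincreasing order) are [2, 1].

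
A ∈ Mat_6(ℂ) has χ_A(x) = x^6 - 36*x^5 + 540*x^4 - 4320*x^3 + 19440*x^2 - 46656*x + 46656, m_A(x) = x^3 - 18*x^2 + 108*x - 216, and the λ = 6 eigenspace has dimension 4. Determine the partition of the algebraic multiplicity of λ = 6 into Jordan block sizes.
Block sizes for λ = 6: [3, 1, 1, 1]

Step 1 — from the characteristic polynomial, algebraic multiplicity of λ = 6 is 6. From dim ker(A − (6)·I) = 4, there are exactly 4 Jordan blocks for λ = 6.
Step 2 — from the minimal polynomial, the factor (x − 6)^3 tells us the largest block for λ = 6 has size 3.
Step 3 — with total size 6, 4 blocks, and largest block 3, the block sizes (in nonincreasing order) are [3, 1, 1, 1].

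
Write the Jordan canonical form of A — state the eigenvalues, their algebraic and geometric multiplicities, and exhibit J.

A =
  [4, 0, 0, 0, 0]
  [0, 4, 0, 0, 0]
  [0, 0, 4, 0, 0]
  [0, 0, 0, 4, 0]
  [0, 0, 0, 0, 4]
J_1(4) ⊕ J_1(4) ⊕ J_1(4) ⊕ J_1(4) ⊕ J_1(4)

The characteristic polynomial is
  det(x·I − A) = x^5 - 20*x^4 + 160*x^3 - 640*x^2 + 1280*x - 1024 = (x - 4)^5

Eigenvalues and multiplicities (the geometric multiplicity of λ is n − rank(A − λI), which equals the number of Jordan blocks for λ):
  λ = 4: algebraic multiplicity = 5, geometric multiplicity = 5

Determining the block sizes for each eigenvalue:
  λ = 4: gm = am = 5, so every block has size 1 → block sizes [1, 1, 1, 1, 1]

Assembling the blocks gives a Jordan form
J =
  [4, 0, 0, 0, 0]
  [0, 4, 0, 0, 0]
  [0, 0, 4, 0, 0]
  [0, 0, 0, 4, 0]
  [0, 0, 0, 0, 4]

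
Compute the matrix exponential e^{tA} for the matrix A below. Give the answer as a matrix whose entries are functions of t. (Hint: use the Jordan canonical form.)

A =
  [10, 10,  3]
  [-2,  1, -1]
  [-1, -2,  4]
e^{tA} =
  [t^2*exp(5*t) + 5*t*exp(5*t) + exp(5*t), 2*t^2*exp(5*t) + 10*t*exp(5*t), t^2*exp(5*t) + 3*t*exp(5*t)]
  [-t^2*exp(5*t)/2 - 2*t*exp(5*t), -t^2*exp(5*t) - 4*t*exp(5*t) + exp(5*t), -t^2*exp(5*t)/2 - t*exp(5*t)]
  [-t*exp(5*t), -2*t*exp(5*t), -t*exp(5*t) + exp(5*t)]

Strategy: write A = P · J · P⁻¹ where J is a Jordan canonical form, so e^{tA} = P · e^{tJ} · P⁻¹, and e^{tJ} can be computed block-by-block.

A has Jordan form
J =
  [5, 1, 0]
  [0, 5, 1]
  [0, 0, 5]
(up to reordering of blocks).

Per-block formulas:
  For a 3×3 Jordan block J_3(5): exp(t · J_3(5)) = e^(5t)·(I + t·N + (t^2/2)·N^2), where N is the 3×3 nilpotent shift.

After assembling e^{tJ} and conjugating by P, we get:

e^{tA} =
  [t^2*exp(5*t) + 5*t*exp(5*t) + exp(5*t), 2*t^2*exp(5*t) + 10*t*exp(5*t), t^2*exp(5*t) + 3*t*exp(5*t)]
  [-t^2*exp(5*t)/2 - 2*t*exp(5*t), -t^2*exp(5*t) - 4*t*exp(5*t) + exp(5*t), -t^2*exp(5*t)/2 - t*exp(5*t)]
  [-t*exp(5*t), -2*t*exp(5*t), -t*exp(5*t) + exp(5*t)]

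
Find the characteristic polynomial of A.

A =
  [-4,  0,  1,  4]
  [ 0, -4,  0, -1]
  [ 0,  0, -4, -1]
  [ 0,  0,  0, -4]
x^4 + 16*x^3 + 96*x^2 + 256*x + 256

Expanding det(x·I − A) (e.g. by cofactor expansion or by noting that A is similar to its Jordan form J, which has the same characteristic polynomial as A) gives
  χ_A(x) = x^4 + 16*x^3 + 96*x^2 + 256*x + 256
which factors as (x + 4)^4. The eigenvalues (with algebraic multiplicities) are λ = -4 with multiplicity 4.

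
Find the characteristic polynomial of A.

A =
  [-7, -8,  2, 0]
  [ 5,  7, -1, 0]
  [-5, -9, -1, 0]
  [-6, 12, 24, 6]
x^4 - 5*x^3 - 14*x^2 + 36*x + 72

Expanding det(x·I − A) (e.g. by cofactor expansion or by noting that A is similar to its Jordan form J, which has the same characteristic polynomial as A) gives
  χ_A(x) = x^4 - 5*x^3 - 14*x^2 + 36*x + 72
which factors as (x - 6)*(x - 3)*(x + 2)^2. The eigenvalues (with algebraic multiplicities) are λ = -2 with multiplicity 2, λ = 3 with multiplicity 1, λ = 6 with multiplicity 1.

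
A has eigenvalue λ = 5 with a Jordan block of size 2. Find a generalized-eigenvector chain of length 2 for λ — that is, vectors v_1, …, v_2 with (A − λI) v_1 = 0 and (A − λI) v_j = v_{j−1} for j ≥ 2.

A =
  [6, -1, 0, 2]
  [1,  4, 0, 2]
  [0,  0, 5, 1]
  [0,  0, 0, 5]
A Jordan chain for λ = 5 of length 2:
v_1 = (1, 1, 0, 0)ᵀ
v_2 = (1, 0, 0, 0)ᵀ

Let N = A − (5)·I. We want v_2 with N^2 v_2 = 0 but N^1 v_2 ≠ 0; then v_{j-1} := N · v_j for j = 2, …, 2.

Pick v_2 = (1, 0, 0, 0)ᵀ.
Then v_1 = N · v_2 = (1, 1, 0, 0)ᵀ.

Sanity check: (A − (5)·I) v_1 = (0, 0, 0, 0)ᵀ = 0. ✓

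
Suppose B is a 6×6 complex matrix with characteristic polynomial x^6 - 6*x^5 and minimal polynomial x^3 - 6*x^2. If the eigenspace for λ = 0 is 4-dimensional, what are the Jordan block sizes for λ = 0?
Block sizes for λ = 0: [2, 1, 1, 1]

Step 1 — from the characteristic polynomial, algebraic multiplicity of λ = 0 is 5. From dim ker(B − (0)·I) = 4, there are exactly 4 Jordan blocks for λ = 0.
Step 2 — from the minimal polynomial, the factor (x − 0)^2 tells us the largest block for λ = 0 has size 2.
Step 3 — with total size 5, 4 blocks, and largest block 2, the block sizes (in nonincreasing order) are [2, 1, 1, 1].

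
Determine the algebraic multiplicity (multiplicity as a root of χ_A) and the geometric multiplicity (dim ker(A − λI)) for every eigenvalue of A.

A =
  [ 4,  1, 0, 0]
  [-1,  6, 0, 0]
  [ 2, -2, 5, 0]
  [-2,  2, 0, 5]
λ = 5: alg = 4, geom = 3

Step 1 — factor the characteristic polynomial to read off the algebraic multiplicities:
  χ_A(x) = (x - 5)^4

Step 2 — compute geometric multiplicities via the rank-nullity identity g(λ) = n − rank(A − λI):
  rank(A − (5)·I) = 1, so dim ker(A − (5)·I) = n − 1 = 3

Summary:
  λ = 5: algebraic multiplicity = 4, geometric multiplicity = 3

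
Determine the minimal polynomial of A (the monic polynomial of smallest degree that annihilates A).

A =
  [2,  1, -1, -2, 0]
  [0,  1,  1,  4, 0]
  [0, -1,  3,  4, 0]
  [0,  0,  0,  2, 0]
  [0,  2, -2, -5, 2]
x^2 - 4*x + 4

The characteristic polynomial is χ_A(x) = (x - 2)^5, so the eigenvalues are known. The minimal polynomial is
  m_A(x) = Π_λ (x − λ)^{k_λ}
where k_λ is the size of the *largest* Jordan block for λ (equivalently, the smallest k with (A − λI)^k v = 0 for every generalised eigenvector v of λ).

  λ = 2: largest Jordan block has size 2, contributing (x − 2)^2

So m_A(x) = (x - 2)^2 = x^2 - 4*x + 4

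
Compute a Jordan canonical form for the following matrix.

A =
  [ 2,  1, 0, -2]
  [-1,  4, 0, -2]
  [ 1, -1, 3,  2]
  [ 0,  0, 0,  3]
J_2(3) ⊕ J_1(3) ⊕ J_1(3)

The characteristic polynomial is
  det(x·I − A) = x^4 - 12*x^3 + 54*x^2 - 108*x + 81 = (x - 3)^4

Eigenvalues and multiplicities (the geometric multiplicity of λ is n − rank(A − λI), which equals the number of Jordan blocks for λ):
  λ = 3: algebraic multiplicity = 4, geometric multiplicity = 3

Determining the block sizes for each eigenvalue:
  λ = 3: 3 blocks summing to 4 forces exactly one block of size 2 and the rest size 1 → block sizes [2, 1, 1]

Assembling the blocks gives a Jordan form
J =
  [3, 1, 0, 0]
  [0, 3, 0, 0]
  [0, 0, 3, 0]
  [0, 0, 0, 3]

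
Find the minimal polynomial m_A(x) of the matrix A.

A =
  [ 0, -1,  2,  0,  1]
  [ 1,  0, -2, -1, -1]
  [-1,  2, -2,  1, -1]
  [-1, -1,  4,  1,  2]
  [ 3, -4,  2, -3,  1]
x^2

The characteristic polynomial is χ_A(x) = x^5, so the eigenvalues are known. The minimal polynomial is
  m_A(x) = Π_λ (x − λ)^{k_λ}
where k_λ is the size of the *largest* Jordan block for λ (equivalently, the smallest k with (A − λI)^k v = 0 for every generalised eigenvector v of λ).

  λ = 0: largest Jordan block has size 2, contributing (x − 0)^2

So m_A(x) = x^2 = x^2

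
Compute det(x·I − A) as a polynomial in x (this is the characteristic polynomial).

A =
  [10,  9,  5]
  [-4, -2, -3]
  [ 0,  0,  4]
x^3 - 12*x^2 + 48*x - 64

Expanding det(x·I − A) (e.g. by cofactor expansion or by noting that A is similar to its Jordan form J, which has the same characteristic polynomial as A) gives
  χ_A(x) = x^3 - 12*x^2 + 48*x - 64
which factors as (x - 4)^3. The eigenvalues (with algebraic multiplicities) are λ = 4 with multiplicity 3.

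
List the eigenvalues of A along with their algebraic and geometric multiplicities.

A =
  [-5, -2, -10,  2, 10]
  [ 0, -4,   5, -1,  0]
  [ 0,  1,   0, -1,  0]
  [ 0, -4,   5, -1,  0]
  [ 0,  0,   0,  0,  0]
λ = -5: alg = 2, geom = 2; λ = 0: alg = 3, geom = 2

Step 1 — factor the characteristic polynomial to read off the algebraic multiplicities:
  χ_A(x) = x^3*(x + 5)^2

Step 2 — compute geometric multiplicities via the rank-nullity identity g(λ) = n − rank(A − λI):
  rank(A − (-5)·I) = 3, so dim ker(A − (-5)·I) = n − 3 = 2
  rank(A − (0)·I) = 3, so dim ker(A − (0)·I) = n − 3 = 2

Summary:
  λ = -5: algebraic multiplicity = 2, geometric multiplicity = 2
  λ = 0: algebraic multiplicity = 3, geometric multiplicity = 2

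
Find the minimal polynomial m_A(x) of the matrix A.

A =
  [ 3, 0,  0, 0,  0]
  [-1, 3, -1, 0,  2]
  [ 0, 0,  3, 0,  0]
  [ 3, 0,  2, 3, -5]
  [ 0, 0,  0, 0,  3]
x^2 - 6*x + 9

The characteristic polynomial is χ_A(x) = (x - 3)^5, so the eigenvalues are known. The minimal polynomial is
  m_A(x) = Π_λ (x − λ)^{k_λ}
where k_λ is the size of the *largest* Jordan block for λ (equivalently, the smallest k with (A − λI)^k v = 0 for every generalised eigenvector v of λ).

  λ = 3: largest Jordan block has size 2, contributing (x − 3)^2

So m_A(x) = (x - 3)^2 = x^2 - 6*x + 9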